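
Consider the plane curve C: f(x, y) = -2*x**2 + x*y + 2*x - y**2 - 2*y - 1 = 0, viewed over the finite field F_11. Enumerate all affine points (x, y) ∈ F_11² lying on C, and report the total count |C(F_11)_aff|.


Affine F_11-points: {(0, 10), (3, 5), (3, 7), (4, 4), (4, 9), (6, 5), (6, 10), (7, 7), (7, 9), (10, 4)}; count = 10.

For each of the 121 pairs (x, y) ∈ F_11², evaluate f(x, y) mod 11. Record the zeros.
  x = 0: [0↦10, 1↦7, 2↦2, 3↦6, 4↦8, 5↦8, 6↦6, 7↦2, 8↦7, 9↦10, 10↦0]  zeros at y ∈ {10}
  x = 1: [0↦10, 1↦8, 2↦4, 3↦9, 4↦1, 5↦2, 6↦1, 7↦9, 8↦4, 9↦8, 10↦10]  zeros at y ∈ ∅
  x = 2: [0↦6, 1↦5, 2↦2, 3↦8, 4↦1, 5↦3, 6↦3, 7↦1, 8↦8, 9↦2, 10↦5]  zeros at y ∈ ∅
  x = 3: [0↦9, 1↦9, 2↦7, 3↦3, 4↦8, 5↦0, 6↦1, 7↦0, 8↦8, 9↦3, 10↦7]  zeros at y ∈ {5, 7}
  x = 4: [0↦8, 1↦9, 2↦8, 3↦5, 4↦0, 5↦4, 6↦6, 7↦6, 8↦4, 9↦0, 10↦5]  zeros at y ∈ {4, 9}
  x = 5: [0↦3, 1↦5, 2↦5, 3↦3, 4↦10, 5↦4, 6↦7, 7↦8, 8↦7, 9↦4, 10↦10]  zeros at y ∈ ∅
  x = 6: [0↦5, 1↦8, 2↦9, 3↦8, 4↦5, 5↦0, 6↦4, 7↦6, 8↦6, 9↦4, 10↦0]  zeros at y ∈ {5, 10}
  x = 7: [0↦3, 1↦7, 2↦9, 3↦9, 4↦7, 5↦3, 6↦8, 7↦0, 8↦1, 9↦0, 10↦8]  zeros at y ∈ {7, 9}
  x = 8: [0↦8, 1↦2, 2↦5, 3↦6, 4↦5, 5↦2, 6↦8, 7↦1, 8↦3, 9↦3, 10↦1]  zeros at y ∈ ∅
  x = 9: [0↦9, 1↦4, 2↦8, 3↦10, 4↦10, 5↦8, 6↦4, 7↦9, 8↦1, 9↦2, 10↦1]  zeros at y ∈ ∅
  x = 10: [0↦6, 1↦2, 2↦7, 3↦10, 4↦0, 5↦10, 6↦7, 7↦2, 8↦6, 9↦8, 10↦8]  zeros at y ∈ {4}
Collecting zeros: affine points = {(0, 10), (3, 5), (3, 7), (4, 4), (4, 9), (6, 5), (6, 10), (7, 7), (7, 9), (10, 4)}.
Total count |C(F_11)_aff| = 10.


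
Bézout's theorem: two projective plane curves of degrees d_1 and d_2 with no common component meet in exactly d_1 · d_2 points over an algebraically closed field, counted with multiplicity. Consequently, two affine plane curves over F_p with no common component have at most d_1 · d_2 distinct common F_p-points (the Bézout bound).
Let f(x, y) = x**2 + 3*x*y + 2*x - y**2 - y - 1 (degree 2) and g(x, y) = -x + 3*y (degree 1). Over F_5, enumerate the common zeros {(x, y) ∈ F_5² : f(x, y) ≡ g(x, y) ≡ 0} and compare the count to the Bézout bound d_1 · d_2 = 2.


Common zeros: ∅; count = 0; Bézout bound = 2.

deg(f) = 2, deg(g) = 1, so Bézout bound = 2.
Scan x ∈ F_5. For each x, list the y ∈ F_5 with f(x, y) ≡ 0 and those with g(x, y) ≡ 0 (mod 5); the common zeros in that column are the intersection.
  x = 0: f ≡ 0 at y ∈ ∅; g ≡ 0 at y ∈ {0}; common: ∅.
  x = 1: f ≡ 0 at y ∈ ∅; g ≡ 0 at y ∈ {2}; common: ∅.
  x = 2: f ≡ 0 at y ∈ ∅; g ≡ 0 at y ∈ {4}; common: ∅.
  x = 3: f ≡ 0 at y ∈ {4}; g ≡ 0 at y ∈ {1}; common: ∅.
  x = 4: f ≡ 0 at y ∈ ∅; g ≡ 0 at y ∈ {3}; common: ∅.
Collecting: common zeros = ∅, so the count is 0.
Comparison with the Bézout bound: 0 ≤ 2 = deg(f)·deg(g), as expected for curves with no common component (the affine F_5-count falls short of the bound because intersections may lie at infinity, over extension fields, or carry multiplicity).


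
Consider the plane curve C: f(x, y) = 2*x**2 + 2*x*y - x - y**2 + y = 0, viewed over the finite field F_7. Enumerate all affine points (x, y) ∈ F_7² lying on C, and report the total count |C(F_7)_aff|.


Affine F_7-points: {(0, 0), (0, 1), (2, 6), (3, 1), (3, 6), (4, 0), (4, 2), (5, 2)}; count = 8.

For each of the 49 pairs (x, y) ∈ F_7², evaluate f(x, y) mod 7. Record the zeros.
  x = 0: [0↦0, 1↦0, 2↦5, 3↦1, 4↦2, 5↦1, 6↦5]  zeros at y ∈ {0, 1}
  x = 1: [0↦1, 1↦3, 2↦3, 3↦1, 4↦4, 5↦5, 6↦4]  zeros at y ∈ ∅
  x = 2: [0↦6, 1↦3, 2↦5, 3↦5, 4↦3, 5↦6, 6↦0]  zeros at y ∈ {6}
  x = 3: [0↦1, 1↦0, 2↦4, 3↦6, 4↦6, 5↦4, 6↦0]  zeros at y ∈ {1, 6}
  x = 4: [0↦0, 1↦1, 2↦0, 3↦4, 4↦6, 5↦6, 6↦4]  zeros at y ∈ {0, 2}
  x = 5: [0↦3, 1↦6, 2↦0, 3↦6, 4↦3, 5↦5, 6↦5]  zeros at y ∈ {2}
  x = 6: [0↦3, 1↦1, 2↦4, 3↦5, 4↦4, 5↦1, 6↦3]  zeros at y ∈ ∅
Collecting zeros: affine points = {(0, 0), (0, 1), (2, 6), (3, 1), (3, 6), (4, 0), (4, 2), (5, 2)}.
Total count |C(F_7)_aff| = 8.


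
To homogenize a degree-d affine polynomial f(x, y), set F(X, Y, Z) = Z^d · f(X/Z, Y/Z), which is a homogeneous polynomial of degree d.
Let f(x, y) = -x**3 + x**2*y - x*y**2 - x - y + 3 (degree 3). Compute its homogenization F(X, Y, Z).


F(X, Y, Z) = -X**3 + X**2*Y - X*Y**2 - X*Z**2 - Y*Z**2 + 3*Z**3

deg(f) = 3.
Substitute x = X/Z, y = Y/Z into f, then multiply by Z^3.
  monomial -1·x^3·y^0 ↦ -1·X^3·Y^0·Z^0.
  monomial 1·x^2·y^1 ↦ 1·X^2·Y^1·Z^0.
  monomial -1·x^1·y^2 ↦ -1·X^1·Y^2·Z^0.
  monomial -1·x^1·y^0 ↦ -1·X^1·Y^0·Z^2.
  monomial -1·x^0·y^1 ↦ -1·X^0·Y^1·Z^2.
  monomial 3·x^0·y^0 ↦ 3·X^0·Y^0·Z^3.
Collecting: F(X, Y, Z) = -X**3 + X**2*Y - X*Y**2 - X*Z**2 - Y*Z**2 + 3*Z**3.


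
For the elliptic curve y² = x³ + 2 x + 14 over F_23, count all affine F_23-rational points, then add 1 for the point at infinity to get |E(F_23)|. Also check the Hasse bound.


Affine points = {(2, 7), (2, 16), (3, 1), (3, 22), (6, 9), (6, 14), (7, 7), (7, 16), (8, 6), (8, 17), (9, 5), (9, 18), (12, 8), (12, 15), (13, 11), (13, 12), (14, 7), (14, 16), (16, 5), (16, 18), (17, 4), (17, 19), (20, 2), (20, 21), (21, 5), (21, 18)}; affine count = 26; |E(F_23)| = 27.

Discriminant check: Δ ∝ 4a³ + 27b² = 4·2³ + 27·14² = 4·8 + 27·196 ≡ 11 (mod 23). Nonzero ⇒ E is nonsingular.
For each x ∈ F_23, compute rhs = x³ + 2·x + 14 mod 23, then count y ∈ F_23 with y² ≡ rhs.
  x = 0: rhs = 14, matching y values: none (0 points).
  x = 1: rhs = 17, matching y values: none (0 points).
  x = 2: rhs = 3, matching y values: 7, 16 (2 points).
  x = 3: rhs = 1, matching y values: 1, 22 (2 points).
  x = 4: rhs = 17, matching y values: none (0 points).
  x = 5: rhs = 11, matching y values: none (0 points).
  x = 6: rhs = 12, matching y values: 9, 14 (2 points).
  x = 7: rhs = 3, matching y values: 7, 16 (2 points).
  x = 8: rhs = 13, matching y values: 6, 17 (2 points).
  x = 9: rhs = 2, matching y values: 5, 18 (2 points).
  x = 10: rhs = 22, matching y values: none (0 points).
  x = 11: rhs = 10, matching y values: none (0 points).
  x = 12: rhs = 18, matching y values: 8, 15 (2 points).
  x = 13: rhs = 6, matching y values: 11, 12 (2 points).
  x = 14: rhs = 3, matching y values: 7, 16 (2 points).
  x = 15: rhs = 15, matching y values: none (0 points).
  x = 16: rhs = 2, matching y values: 5, 18 (2 points).
  x = 17: rhs = 16, matching y values: 4, 19 (2 points).
  x = 18: rhs = 17, matching y values: none (0 points).
  x = 19: rhs = 11, matching y values: none (0 points).
  x = 20: rhs = 4, matching y values: 2, 21 (2 points).
  x = 21: rhs = 2, matching y values: 5, 18 (2 points).
  x = 22: rhs = 11, matching y values: none (0 points).
Total affine count: 26.
Full point count |E(F_23)| = 26 + 1 = 27.
Hasse bound: |27 − (23+1)| = |3| = 3 ≤ 2√23 ≈ 9.5917 ✓.


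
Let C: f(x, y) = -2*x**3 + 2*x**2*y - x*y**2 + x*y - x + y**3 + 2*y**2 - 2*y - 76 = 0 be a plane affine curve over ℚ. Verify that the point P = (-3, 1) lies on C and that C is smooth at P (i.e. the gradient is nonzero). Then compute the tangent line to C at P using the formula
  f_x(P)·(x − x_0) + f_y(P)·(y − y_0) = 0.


Tangent line at P: -67*x + 26*y - 227 = 0.

Step 1: f(-3, 1) = 0, so P lies on C.
Step 2: partial derivatives
  f_x(x, y) = -6*x**2 + 4*x*y - y**2 + y - 1, f_y(x, y) = 2*x**2 - 2*x*y + x + 3*y**2 + 4*y - 2.
  f_x(P) = -67, f_y(P) = 26 (gradient nonzero, so P is smooth).
Step 3: tangent line at P: -67·(x − -3) + 26·(y − 1) = 0.
Expanding: -67*x + 26*y - 227 = 0.


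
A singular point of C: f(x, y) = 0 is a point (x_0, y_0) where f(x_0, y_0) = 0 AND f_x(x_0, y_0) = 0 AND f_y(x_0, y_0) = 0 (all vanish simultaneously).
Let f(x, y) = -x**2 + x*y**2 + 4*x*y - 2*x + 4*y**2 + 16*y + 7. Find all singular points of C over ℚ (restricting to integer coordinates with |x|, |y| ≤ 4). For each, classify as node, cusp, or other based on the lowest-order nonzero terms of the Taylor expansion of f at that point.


Singular points: {(-3, -2)}; classification: node.

Compute partial derivatives:
  f_x = -2*x + y**2 + 4*y - 2.
  f_y = 2*x*y + 4*x + 8*y + 16.
Scan x_0 ∈ {−4, ..., 4}. For each x_0, f_y(x_0, y) is a polynomial in y; find its integer roots y ∈ {−4, ..., 4}, then test f_x and f at those candidates.
  x = -4: f_y(-4, y) = 0; vanishes at y ∈ {-4, -3, -2, -1, 0, 1, 2, 3, 4}. (-4, -4): f_x = 6 ≠ 0; (-4, -3): f_x = 3 ≠ 0; (-4, -2): f_x = 2 ≠ 0; (-4, -1): f_x = 3 ≠ 0; (-4, 0): f_x = 6 ≠ 0; (-4, 1): f_x = 11 ≠ 0; (-4, 2): f_x = 18 ≠ 0; (-4, 3): f_x = 27 ≠ 0; (-4, 4): f_x = 38 ≠ 0.
  x = -3: f_y(-3, y) = 2*y + 4; vanishes at y ∈ {-2}. (-3, -2): f_x = 0, f = 0 — SINGULAR.
  x = -2: f_y(-2, y) = 4*y + 8; vanishes at y ∈ {-2}. (-2, -2): f_x = -2 ≠ 0.
  x = -1: f_y(-1, y) = 6*y + 12; vanishes at y ∈ {-2}. (-1, -2): f_x = -4 ≠ 0.
  x = 0: f_y(0, y) = 8*y + 16; vanishes at y ∈ {-2}. (0, -2): f_x = -6 ≠ 0.
  x = 1: f_y(1, y) = 10*y + 20; vanishes at y ∈ {-2}. (1, -2): f_x = -8 ≠ 0.
  x = 2: f_y(2, y) = 12*y + 24; vanishes at y ∈ {-2}. (2, -2): f_x = -10 ≠ 0.
  x = 3: f_y(3, y) = 14*y + 28; vanishes at y ∈ {-2}. (3, -2): f_x = -12 ≠ 0.
  x = 4: f_y(4, y) = 16*y + 32; vanishes at y ∈ {-2}. (4, -2): f_x = -14 ≠ 0.
Only singular point on the grid: (-3, -2).
Classify: substitute x = -3 + u, y = -2 + v and expand: f = -u**2 + u*v**2 + v**2.
No constant or linear terms (consistent with a singular point). Quadratic part: -u**2 + v**2. Cubic part: u*v**2.
The quadratic part v**2 - u**2 = (v − u)(v + u) splits into two distinct linear factors, so there are two distinct tangent lines y − -2 = ±(x − -3) — this is a node (ordinary double point).
Classification: node.


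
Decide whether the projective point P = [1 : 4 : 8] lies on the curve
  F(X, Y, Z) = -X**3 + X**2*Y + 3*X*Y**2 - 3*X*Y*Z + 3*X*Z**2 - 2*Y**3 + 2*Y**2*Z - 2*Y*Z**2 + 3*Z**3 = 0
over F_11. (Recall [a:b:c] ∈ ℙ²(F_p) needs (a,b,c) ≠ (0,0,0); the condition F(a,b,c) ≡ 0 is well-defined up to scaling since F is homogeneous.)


F(1,4,8) ≡ 1 (mod 11); P is NOT on the curve.

Evaluate F(1, 4, 8) term-by-term (mod 11).
  -X**3 ↦ -1·1·1·1 = -1
  X**2*Y ↦ 1·1·4·1 = 4
  3*X*Y**2 ↦ 3·1·16·1 = 48
  -3*X*Y*Z ↦ -3·1·4·8 = -96
  3*X*Z**2 ↦ 3·1·1·64 = 192
  -2*Y**3 ↦ -2·1·64·1 = -128
  2*Y**2*Z ↦ 2·1·16·8 = 256
  -2*Y*Z**2 ↦ -2·1·4·64 = -512
  3*Z**3 ↦ 3·1·1·512 = 1536
Sum: F(1, 4, 8) = (-1) + (4) + (48) + (-96) + (192) + (-128) + (256) + (-512) + (1536) = 1299.
Reducing mod 11: 1299 ≡ 1 (mod 11).
Since F(a, b, c) ≡ 1 ≠ 0 (mod 11), P does NOT lie on the curve.


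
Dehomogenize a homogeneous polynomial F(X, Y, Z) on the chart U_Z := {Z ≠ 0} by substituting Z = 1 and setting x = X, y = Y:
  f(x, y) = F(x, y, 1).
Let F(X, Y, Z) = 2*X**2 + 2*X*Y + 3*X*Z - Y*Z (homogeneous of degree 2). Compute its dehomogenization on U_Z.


f(x, y) = 2*x**2 + 2*x*y + 3*x - y

On U_Z we set Z = 1. Each monomial c·X^i·Y^j·Z^k in F becomes c·x^i·y^j·1^k = c·x^i·y^j.
Substituting Z = 1: F(X, Y, 1) = 2*x**2 + 2*x*y + 3*x - y.
Note: deg(f) ≤ deg(F) = 2; strict inequality happens when F is divisible by Z (lost terms).


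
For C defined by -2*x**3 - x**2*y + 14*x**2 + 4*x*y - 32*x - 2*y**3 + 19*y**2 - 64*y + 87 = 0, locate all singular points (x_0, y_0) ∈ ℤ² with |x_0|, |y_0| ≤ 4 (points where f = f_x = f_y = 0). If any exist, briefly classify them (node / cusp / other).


Singular points: {(2, 3)}; classification: node.

Compute partial derivatives:
  f_x = -6*x**2 - 2*x*y + 28*x + 4*y - 32.
  f_y = -x**2 + 4*x - 6*y**2 + 38*y - 64.
Scan x_0 ∈ {−4, ..., 4}. For each x_0, f_y(x_0, y) is a polynomial in y; find its integer roots y ∈ {−4, ..., 4}, then test f_x and f at those candidates.
  x = -4: f_y(-4, y) = -6*y**2 + 38*y - 96; no integer root y with |y| ≤ 4.
  x = -3: f_y(-3, y) = -6*y**2 + 38*y - 85; no integer root y with |y| ≤ 4.
  x = -2: f_y(-2, y) = -6*y**2 + 38*y - 76; no integer root y with |y| ≤ 4.
  x = -1: f_y(-1, y) = -6*y**2 + 38*y - 69; no integer root y with |y| ≤ 4.
  x = 0: f_y(0, y) = -6*y**2 + 38*y - 64; no integer root y with |y| ≤ 4.
  x = 1: f_y(1, y) = -6*y**2 + 38*y - 61; no integer root y with |y| ≤ 4.
  x = 2: f_y(2, y) = -6*y**2 + 38*y - 60; vanishes at y ∈ {3}. (2, 3): f_x = 0, f = 0 — SINGULAR.
  x = 3: f_y(3, y) = -6*y**2 + 38*y - 61; no integer root y with |y| ≤ 4.
  x = 4: f_y(4, y) = -6*y**2 + 38*y - 64; no integer root y with |y| ≤ 4.
Only singular point on the grid: (2, 3).
Classify: substitute x = 2 + u, y = 3 + v and expand: f = -2*u**3 - u**2*v - u**2 - 2*v**3 + v**2.
No constant or linear terms (consistent with a singular point). Quadratic part: -u**2 + v**2. Cubic part: -2*u**3 - u**2*v - 2*v**3.
The quadratic part v**2 - u**2 = (v − u)(v + u) splits into two distinct linear factors, so there are two distinct tangent lines y − 3 = ±(x − 2) — this is a node (ordinary double point).
Classification: node.


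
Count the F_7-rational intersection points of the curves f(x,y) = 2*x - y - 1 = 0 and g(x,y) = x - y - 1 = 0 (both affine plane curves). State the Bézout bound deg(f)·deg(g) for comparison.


Common zeros: {(0, 6)}; count = 1; Bézout bound = 1.

deg(f) = 1, deg(g) = 1, so Bézout bound = 1.
Scan x ∈ F_7. For each x, list the y ∈ F_7 with f(x, y) ≡ 0 and those with g(x, y) ≡ 0 (mod 7); the common zeros in that column are the intersection.
  x = 0: f ≡ 0 at y ∈ {6}; g ≡ 0 at y ∈ {6}; common: {6}.
  x = 1: f ≡ 0 at y ∈ {1}; g ≡ 0 at y ∈ {0}; common: ∅.
  x = 2: f ≡ 0 at y ∈ {3}; g ≡ 0 at y ∈ {1}; common: ∅.
  x = 3: f ≡ 0 at y ∈ {5}; g ≡ 0 at y ∈ {2}; common: ∅.
  x = 4: f ≡ 0 at y ∈ {0}; g ≡ 0 at y ∈ {3}; common: ∅.
  x = 5: f ≡ 0 at y ∈ {2}; g ≡ 0 at y ∈ {4}; common: ∅.
  x = 6: f ≡ 0 at y ∈ {4}; g ≡ 0 at y ∈ {5}; common: ∅.
Collecting: common zeros = {(0, 6)}, so the count is 1.
Comparison with the Bézout bound: 1 ≤ 1 = deg(f)·deg(g), as expected for curves with no common component (the bound is attained).


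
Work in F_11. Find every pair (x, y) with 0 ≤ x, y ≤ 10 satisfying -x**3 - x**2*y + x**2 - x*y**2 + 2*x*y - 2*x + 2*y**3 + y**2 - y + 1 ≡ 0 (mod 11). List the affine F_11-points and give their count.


Affine F_11-points: {(1, 8), (4, 0), (4, 3), (4, 4), (5, 10), (7, 9), (8, 1), (9, 5)}; count = 8.

For each of the 121 pairs (x, y) ∈ F_11², evaluate f(x, y) mod 11. Record the zeros.
  x = 0: [0↦1, 1↦3, 2↦8, 3↦6, 4↦9, 5↦7, 6↦1, 7↦3, 8↦3, 9↦2, 10↦1]  zeros at y ∈ ∅
  x = 1: [0↦10, 1↦1, 2↦4, 3↦9, 4↦6, 5↦7, 6↦2, 7↦3, 8↦0, 9↦5, 10↦8]  zeros at y ∈ {8}
  x = 2: [0↦4, 1↦4, 2↦3, 3↦2, 4↦2, 5↦4, 6↦9, 7↦7, 8↦10, 9↦8, 10↦2]  zeros at y ∈ ∅
  x = 3: [0↦10, 1↦6, 2↦10, 3↦1, 4↦2, 5↦3, 6↦5, 7↦9, 8↦5, 9↦5, 10↦10]  zeros at y ∈ ∅
  x = 4: [0↦0, 1↦1, 2↦8, 3↦0, 4↦0, 5↦9, 6↦6, 7↦3, 8↦1, 9↦1, 10↦4]  zeros at y ∈ {0, 3, 4}
  x = 5: [0↦1, 1↦5, 2↦2, 3↦4, 4↦1, 5↦5, 6↦6, 7↦5, 8↦3, 9↦1, 10↦0]  zeros at y ∈ {10}
  x = 6: [0↦7, 1↦1, 2↦8, 3↦7, 4↦10, 5↦7, 6↦10, 7↦9, 8↦5, 9↦10, 10↦3]  zeros at y ∈ ∅
  x = 7: [0↦1, 1↦5, 2↦9, 3↦3, 4↦10, 5↦9, 6↦1, 7↦9, 8↦1, 9↦0, 10↦7]  zeros at y ∈ {9}
  x = 8: [0↦10, 1↦0, 2↦10, 3↦8, 4↦6, 5↦5, 6↦6, 7↦10, 8↦7, 9↦9, 10↦6]  zeros at y ∈ {1}
  x = 9: [0↦6, 1↦2, 2↦5, 3↦5, 4↦3, 5↦0, 6↦8, 7↦6, 8↦6, 9↦9, 10↦5]  zeros at y ∈ {5}
  x = 10: [0↦5, 1↦5, 2↦10, 3↦10, 4↦6, 5↦10, 6↦1, 7↦2, 8↦3, 9↦5, 10↦9]  zeros at y ∈ ∅
Collecting zeros: affine points = {(1, 8), (4, 0), (4, 3), (4, 4), (5, 10), (7, 9), (8, 1), (9, 5)}.
Total count |C(F_11)_aff| = 8.


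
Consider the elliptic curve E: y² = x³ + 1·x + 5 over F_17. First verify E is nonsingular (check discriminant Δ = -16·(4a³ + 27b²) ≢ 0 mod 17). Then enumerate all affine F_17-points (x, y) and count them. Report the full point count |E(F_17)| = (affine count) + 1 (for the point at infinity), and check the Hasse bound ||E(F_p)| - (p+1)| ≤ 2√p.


Affine points = {(2, 7), (2, 10), (3, 1), (3, 16), (5, 4), (5, 13), (7, 7), (7, 10), (8, 7), (8, 10), (11, 2), (11, 15), (14, 3), (14, 14)}; affine count = 14; |E(F_17)| = 15.

Discriminant check: Δ ∝ 4a³ + 27b² = 4·1³ + 27·5² = 4·1 + 27·25 ≡ 16 (mod 17). Nonzero ⇒ E is nonsingular.
For each x ∈ F_17, compute rhs = x³ + 1·x + 5 mod 17, then count y ∈ F_17 with y² ≡ rhs.
  x = 0: rhs = 5, matching y values: none (0 points).
  x = 1: rhs = 7, matching y values: none (0 points).
  x = 2: rhs = 15, matching y values: 7, 10 (2 points).
  x = 3: rhs = 1, matching y values: 1, 16 (2 points).
  x = 4: rhs = 5, matching y values: none (0 points).
  x = 5: rhs = 16, matching y values: 4, 13 (2 points).
  x = 6: rhs = 6, matching y values: none (0 points).
  x = 7: rhs = 15, matching y values: 7, 10 (2 points).
  x = 8: rhs = 15, matching y values: 7, 10 (2 points).
  x = 9: rhs = 12, matching y values: none (0 points).
  x = 10: rhs = 12, matching y values: none (0 points).
  x = 11: rhs = 4, matching y values: 2, 15 (2 points).
  x = 12: rhs = 11, matching y values: none (0 points).
  x = 13: rhs = 5, matching y values: none (0 points).
  x = 14: rhs = 9, matching y values: 3, 14 (2 points).
  x = 15: rhs = 12, matching y values: none (0 points).
  x = 16: rhs = 3, matching y values: none (0 points).
Total affine count: 14.
Full point count |E(F_17)| = 14 + 1 = 15.
Hasse bound: |15 − (17+1)| = |-3| = 3 ≤ 2√17 ≈ 8.2462 ✓.


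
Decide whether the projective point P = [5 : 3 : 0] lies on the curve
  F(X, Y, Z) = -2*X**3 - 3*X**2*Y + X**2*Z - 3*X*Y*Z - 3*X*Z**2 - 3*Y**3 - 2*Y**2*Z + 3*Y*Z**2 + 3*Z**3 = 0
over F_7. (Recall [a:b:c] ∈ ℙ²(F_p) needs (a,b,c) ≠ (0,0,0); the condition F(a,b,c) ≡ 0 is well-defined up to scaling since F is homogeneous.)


F(5,3,0) ≡ 4 (mod 7); P is NOT on the curve.

Evaluate F(5, 3, 0) term-by-term (mod 7).
  -2*X**3 ↦ -2·125·1·1 = -250
  -3*X**2*Y ↦ -3·25·3·1 = -225
  X**2*Z ↦ 1·25·1·0 = 0
  -3*X*Y*Z ↦ -3·5·3·0 = 0
  -3*X*Z**2 ↦ -3·5·1·0 = 0
  -3*Y**3 ↦ -3·1·27·1 = -81
  -2*Y**2*Z ↦ -2·1·9·0 = 0
  3*Y*Z**2 ↦ 3·1·3·0 = 0
  3*Z**3 ↦ 3·1·1·0 = 0
Sum: F(5, 3, 0) = (-250) + (-225) + (0) + (0) + (0) + (-81) + (0) + (0) + (0) = -556.
Reducing mod 7: -556 ≡ 4 (mod 7).
Since F(a, b, c) ≡ 4 ≠ 0 (mod 7), P does NOT lie on the curve.


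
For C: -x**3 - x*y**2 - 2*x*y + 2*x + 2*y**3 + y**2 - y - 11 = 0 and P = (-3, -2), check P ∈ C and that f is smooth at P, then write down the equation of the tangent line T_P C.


Tangent line at P: -25*x + 13*y - 49 = 0.

Step 1: f(-3, -2) = 0, so P lies on C.
Step 2: partial derivatives
  f_x(x, y) = -3*x**2 - y**2 - 2*y + 2, f_y(x, y) = -2*x*y - 2*x + 6*y**2 + 2*y - 1.
  f_x(P) = -25, f_y(P) = 13 (gradient nonzero, so P is smooth).
Step 3: tangent line at P: -25·(x − -3) + 13·(y − -2) = 0.
Expanding: -25*x + 13*y - 49 = 0.


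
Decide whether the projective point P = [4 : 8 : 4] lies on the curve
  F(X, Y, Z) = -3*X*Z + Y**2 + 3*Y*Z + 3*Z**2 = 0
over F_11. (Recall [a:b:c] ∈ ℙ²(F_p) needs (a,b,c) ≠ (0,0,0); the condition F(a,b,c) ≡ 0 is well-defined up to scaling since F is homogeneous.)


F(4,8,4) ≡ 6 (mod 11); P is NOT on the curve.

Evaluate F(4, 8, 4) term-by-term (mod 11).
  -3*X*Z ↦ -3·4·1·4 = -48
  Y**2 ↦ 1·1·64·1 = 64
  3*Y*Z ↦ 3·1·8·4 = 96
  3*Z**2 ↦ 3·1·1·16 = 48
Sum: F(4, 8, 4) = (-48) + (64) + (96) + (48) = 160.
Reducing mod 11: 160 ≡ 6 (mod 11).
Since F(a, b, c) ≡ 6 ≠ 0 (mod 11), P does NOT lie on the curve.


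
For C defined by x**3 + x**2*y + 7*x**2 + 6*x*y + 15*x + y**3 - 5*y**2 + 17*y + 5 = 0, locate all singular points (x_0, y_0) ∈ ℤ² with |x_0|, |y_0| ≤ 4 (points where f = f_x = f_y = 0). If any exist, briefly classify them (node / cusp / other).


Singular points: {(-3, 2)}; classification: cusp.

Compute partial derivatives:
  f_x = 3*x**2 + 2*x*y + 14*x + 6*y + 15.
  f_y = x**2 + 6*x + 3*y**2 - 10*y + 17.
Scan x_0 ∈ {−4, ..., 4}. For each x_0, f_y(x_0, y) is a polynomial in y; find its integer roots y ∈ {−4, ..., 4}, then test f_x and f at those candidates.
  x = -4: f_y(-4, y) = 3*y**2 - 10*y + 9; no integer root y with |y| ≤ 4.
  x = -3: f_y(-3, y) = 3*y**2 - 10*y + 8; vanishes at y ∈ {2}. (-3, 2): f_x = 0, f = 0 — SINGULAR.
  x = -2: f_y(-2, y) = 3*y**2 - 10*y + 9; no integer root y with |y| ≤ 4.
  x = -1: f_y(-1, y) = 3*y**2 - 10*y + 12; no integer root y with |y| ≤ 4.
  x = 0: f_y(0, y) = 3*y**2 - 10*y + 17; no integer root y with |y| ≤ 4.
  x = 1: f_y(1, y) = 3*y**2 - 10*y + 24; no integer root y with |y| ≤ 4.
  x = 2: f_y(2, y) = 3*y**2 - 10*y + 33; no integer root y with |y| ≤ 4.
  x = 3: f_y(3, y) = 3*y**2 - 10*y + 44; no integer root y with |y| ≤ 4.
  x = 4: f_y(4, y) = 3*y**2 - 10*y + 57; no integer root y with |y| ≤ 4.
Only singular point on the grid: (-3, 2).
Classify: substitute x = -3 + u, y = 2 + v and expand: f = u**3 + u**2*v + v**3 + v**2.
No constant or linear terms (consistent with a singular point). Quadratic part: v**2. Cubic part: u**3 + u**2*v + v**3.
The quadratic part v**2 is a perfect square, so there is a single (double) tangent line v = 0, i.e. y = 2. Restricting the cubic part to that line (v = 0) leaves u**3 ≠ 0, so f is not divisible by v and the branch is v² ≈ -u**3 to lowest order — this is a cusp.
Classification: cusp.


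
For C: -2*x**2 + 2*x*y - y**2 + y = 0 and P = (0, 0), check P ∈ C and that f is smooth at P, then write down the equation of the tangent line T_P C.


Tangent line at P: y = 0.

Step 1: f(0, 0) = 0, so P lies on C.
Step 2: partial derivatives
  f_x(x, y) = -4*x + 2*y, f_y(x, y) = 2*x - 2*y + 1.
  f_x(P) = 0, f_y(P) = 1 (gradient nonzero, so P is smooth).
Step 3: tangent line at P: 0·(x − 0) + 1·(y − 0) = 0.
Expanding: y = 0.


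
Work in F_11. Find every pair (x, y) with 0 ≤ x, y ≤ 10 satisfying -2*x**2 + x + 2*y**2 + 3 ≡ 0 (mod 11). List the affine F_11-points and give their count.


Affine F_11-points: {(0, 2), (0, 9), (6, 2), (6, 9), (7, 0), (8, 3), (8, 8), (9, 3), (9, 8), (10, 0)}; count = 10.

For each of the 121 pairs (x, y) ∈ F_11², evaluate f(x, y) mod 11. Record the zeros.
  x = 0: [0↦3, 1↦5, 2↦0, 3↦10, 4↦2, 5↦9, 6↦9, 7↦2, 8↦10, 9↦0, 10↦5]  zeros at y ∈ {2, 9}
  x = 1: [0↦2, 1↦4, 2↦10, 3↦9, 4↦1, 5↦8, 6↦8, 7↦1, 8↦9, 9↦10, 10↦4]  zeros at y ∈ ∅
  x = 2: [0↦8, 1↦10, 2↦5, 3↦4, 4↦7, 5↦3, 6↦3, 7↦7, 8↦4, 9↦5, 10↦10]  zeros at y ∈ ∅
  x = 3: [0↦10, 1↦1, 2↦7, 3↦6, 4↦9, 5↦5, 6↦5, 7↦9, 8↦6, 9↦7, 10↦1]  zeros at y ∈ ∅
  x = 4: [0↦8, 1↦10, 2↦5, 3↦4, 4↦7, 5↦3, 6↦3, 7↦7, 8↦4, 9↦5, 10↦10]  zeros at y ∈ ∅
  x = 5: [0↦2, 1↦4, 2↦10, 3↦9, 4↦1, 5↦8, 6↦8, 7↦1, 8↦9, 9↦10, 10↦4]  zeros at y ∈ ∅
  x = 6: [0↦3, 1↦5, 2↦0, 3↦10, 4↦2, 5↦9, 6↦9, 7↦2, 8↦10, 9↦0, 10↦5]  zeros at y ∈ {2, 9}
  x = 7: [0↦0, 1↦2, 2↦8, 3↦7, 4↦10, 5↦6, 6↦6, 7↦10, 8↦7, 9↦8, 10↦2]  zeros at y ∈ {0}
  x = 8: [0↦4, 1↦6, 2↦1, 3↦0, 4↦3, 5↦10, 6↦10, 7↦3, 8↦0, 9↦1, 10↦6]  zeros at y ∈ {3, 8}
  x = 9: [0↦4, 1↦6, 2↦1, 3↦0, 4↦3, 5↦10, 6↦10, 7↦3, 8↦0, 9↦1, 10↦6]  zeros at y ∈ {3, 8}
  x = 10: [0↦0, 1↦2, 2↦8, 3↦7, 4↦10, 5↦6, 6↦6, 7↦10, 8↦7, 9↦8, 10↦2]  zeros at y ∈ {0}
Collecting zeros: affine points = {(0, 2), (0, 9), (6, 2), (6, 9), (7, 0), (8, 3), (8, 8), (9, 3), (9, 8), (10, 0)}.
Total count |C(F_11)_aff| = 10.


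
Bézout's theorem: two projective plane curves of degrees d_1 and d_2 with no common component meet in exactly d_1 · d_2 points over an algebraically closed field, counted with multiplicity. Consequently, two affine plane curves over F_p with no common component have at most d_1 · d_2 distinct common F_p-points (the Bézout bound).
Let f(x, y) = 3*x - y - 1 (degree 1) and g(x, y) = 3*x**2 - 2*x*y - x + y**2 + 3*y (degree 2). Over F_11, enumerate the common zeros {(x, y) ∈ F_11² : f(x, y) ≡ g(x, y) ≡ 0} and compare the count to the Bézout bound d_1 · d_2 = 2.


Common zeros: {(4, 0), (10, 7)}; count = 2; Bézout bound = 2.

deg(f) = 1, deg(g) = 2, so Bézout bound = 2.
Scan x ∈ F_11. For each x, list the y ∈ F_11 with f(x, y) ≡ 0 and those with g(x, y) ≡ 0 (mod 11); the common zeros in that column are the intersection.
  x = 0: f ≡ 0 at y ∈ {10}; g ≡ 0 at y ∈ {0, 8}; common: ∅.
  x = 1: f ≡ 0 at y ∈ {2}; g ≡ 0 at y ∈ {4, 6}; common: ∅.
  x = 2: f ≡ 0 at y ∈ {5}; g ≡ 0 at y ∈ {4, 8}; common: ∅.
  x = 3: f ≡ 0 at y ∈ {8}; g ≡ 0 at y ∈ {1, 2}; common: ∅.
  x = 4: f ≡ 0 at y ∈ {0}; g ≡ 0 at y ∈ {0, 5}; common: {0}.
  x = 5: f ≡ 0 at y ∈ {3}; g ≡ 0 at y ∈ {9}; common: ∅.
  x = 6: f ≡ 0 at y ∈ {6}; g ≡ 0 at y ∈ {2, 7}; common: ∅.
  x = 7: f ≡ 0 at y ∈ {9}; g ≡ 0 at y ∈ {5, 6}; common: ∅.
  x = 8: f ≡ 0 at y ∈ {1}; g ≡ 0 at y ∈ {3, 10}; common: ∅.
  x = 9: f ≡ 0 at y ∈ {4}; g ≡ 0 at y ∈ {1, 3}; common: ∅.
  x = 10: f ≡ 0 at y ∈ {7}; g ≡ 0 at y ∈ {7, 10}; common: {7}.
Collecting: common zeros = {(4, 0), (10, 7)}, so the count is 2.
Comparison with the Bézout bound: 2 ≤ 2 = deg(f)·deg(g), as expected for curves with no common component (the bound is attained).


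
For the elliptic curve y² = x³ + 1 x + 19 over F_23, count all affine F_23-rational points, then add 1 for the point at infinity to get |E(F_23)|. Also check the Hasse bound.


Affine points = {(2, 11), (2, 12), (3, 7), (3, 16), (4, 8), (4, 15), (7, 1), (7, 22), (11, 2), (11, 21), (17, 2), (17, 21), (18, 2), (18, 21), (20, 9), (20, 14), (21, 3), (21, 20)}; affine count = 18; |E(F_23)| = 19.

Discriminant check: Δ ∝ 4a³ + 27b² = 4·1³ + 27·19² = 4·1 + 27·361 ≡ 22 (mod 23). Nonzero ⇒ E is nonsingular.
For each x ∈ F_23, compute rhs = x³ + 1·x + 19 mod 23, then count y ∈ F_23 with y² ≡ rhs.
  x = 0: rhs = 19, matching y values: none (0 points).
  x = 1: rhs = 21, matching y values: none (0 points).
  x = 2: rhs = 6, matching y values: 11, 12 (2 points).
  x = 3: rhs = 3, matching y values: 7, 16 (2 points).
  x = 4: rhs = 18, matching y values: 8, 15 (2 points).
  x = 5: rhs = 11, matching y values: none (0 points).
  x = 6: rhs = 11, matching y values: none (0 points).
  x = 7: rhs = 1, matching y values: 1, 22 (2 points).
  x = 8: rhs = 10, matching y values: none (0 points).
  x = 9: rhs = 21, matching y values: none (0 points).
  x = 10: rhs = 17, matching y values: none (0 points).
  x = 11: rhs = 4, matching y values: 2, 21 (2 points).
  x = 12: rhs = 11, matching y values: none (0 points).
  x = 13: rhs = 21, matching y values: none (0 points).
  x = 14: rhs = 17, matching y values: none (0 points).
  x = 15: rhs = 5, matching y values: none (0 points).
  x = 16: rhs = 14, matching y values: none (0 points).
  x = 17: rhs = 4, matching y values: 2, 21 (2 points).
  x = 18: rhs = 4, matching y values: 2, 21 (2 points).
  x = 19: rhs = 20, matching y values: none (0 points).
  x = 20: rhs = 12, matching y values: 9, 14 (2 points).
  x = 21: rhs = 9, matching y values: 3, 20 (2 points).
  x = 22: rhs = 17, matching y values: none (0 points).
Total affine count: 18.
Full point count |E(F_23)| = 18 + 1 = 19.
Hasse bound: |19 − (23+1)| = |-5| = 5 ≤ 2√23 ≈ 9.5917 ✓.


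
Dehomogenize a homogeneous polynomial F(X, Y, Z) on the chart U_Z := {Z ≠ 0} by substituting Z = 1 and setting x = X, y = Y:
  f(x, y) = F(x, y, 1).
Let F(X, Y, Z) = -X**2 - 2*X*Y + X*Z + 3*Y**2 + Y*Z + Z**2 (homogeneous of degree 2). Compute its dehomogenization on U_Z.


f(x, y) = -x**2 - 2*x*y + x + 3*y**2 + y + 1

On U_Z we set Z = 1. Each monomial c·X^i·Y^j·Z^k in F becomes c·x^i·y^j·1^k = c·x^i·y^j.
Substituting Z = 1: F(X, Y, 1) = -x**2 - 2*x*y + x + 3*y**2 + y + 1.
Note: deg(f) ≤ deg(F) = 2; strict inequality happens when F is divisible by Z (lost terms).


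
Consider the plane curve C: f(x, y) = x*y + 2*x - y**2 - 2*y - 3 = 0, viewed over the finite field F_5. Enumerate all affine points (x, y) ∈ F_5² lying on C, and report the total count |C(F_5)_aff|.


Affine F_5-points: {(2, 1), (2, 4), (4, 0), (4, 2)}; count = 4.

For each of the 25 pairs (x, y) ∈ F_5², evaluate f(x, y) mod 5. Record the zeros.
  x = 0: [0↦2, 1↦4, 2↦4, 3↦2, 4↦3]  zeros at y ∈ ∅
  x = 1: [0↦4, 1↦2, 2↦3, 3↦2, 4↦4]  zeros at y ∈ ∅
  x = 2: [0↦1, 1↦0, 2↦2, 3↦2, 4↦0]  zeros at y ∈ {1, 4}
  x = 3: [0↦3, 1↦3, 2↦1, 3↦2, 4↦1]  zeros at y ∈ ∅
  x = 4: [0↦0, 1↦1, 2↦0, 3↦2, 4↦2]  zeros at y ∈ {0, 2}
Collecting zeros: affine points = {(2, 1), (2, 4), (4, 0), (4, 2)}.
Total count |C(F_5)_aff| = 4.


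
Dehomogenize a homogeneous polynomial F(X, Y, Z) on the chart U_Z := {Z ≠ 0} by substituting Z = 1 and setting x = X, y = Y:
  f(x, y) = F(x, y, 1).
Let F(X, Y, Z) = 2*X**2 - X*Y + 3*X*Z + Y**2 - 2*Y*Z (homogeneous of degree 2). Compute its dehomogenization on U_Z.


f(x, y) = 2*x**2 - x*y + 3*x + y**2 - 2*y

On U_Z we set Z = 1. Each monomial c·X^i·Y^j·Z^k in F becomes c·x^i·y^j·1^k = c·x^i·y^j.
Substituting Z = 1: F(X, Y, 1) = 2*x**2 - x*y + 3*x + y**2 - 2*y.
Note: deg(f) ≤ deg(F) = 2; strict inequality happens when F is divisible by Z (lost terms).


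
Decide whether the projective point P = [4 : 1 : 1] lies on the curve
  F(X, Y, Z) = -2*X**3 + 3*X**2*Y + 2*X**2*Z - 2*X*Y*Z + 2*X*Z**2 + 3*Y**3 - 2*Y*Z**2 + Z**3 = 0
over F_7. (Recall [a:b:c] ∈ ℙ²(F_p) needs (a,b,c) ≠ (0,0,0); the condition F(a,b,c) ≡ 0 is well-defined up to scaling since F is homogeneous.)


F(4,1,1) ≡ 3 (mod 7); P is NOT on the curve.

Evaluate F(4, 1, 1) term-by-term (mod 7).
  -2*X**3 ↦ -2·64·1·1 = -128
  3*X**2*Y ↦ 3·16·1·1 = 48
  2*X**2*Z ↦ 2·16·1·1 = 32
  -2*X*Y*Z ↦ -2·4·1·1 = -8
  2*X*Z**2 ↦ 2·4·1·1 = 8
  3*Y**3 ↦ 3·1·1·1 = 3
  -2*Y*Z**2 ↦ -2·1·1·1 = -2
  Z**3 ↦ 1·1·1·1 = 1
Sum: F(4, 1, 1) = (-128) + (48) + (32) + (-8) + (8) + (3) + (-2) + (1) = -46.
Reducing mod 7: -46 ≡ 3 (mod 7).
Since F(a, b, c) ≡ 3 ≠ 0 (mod 7), P does NOT lie on the curve.


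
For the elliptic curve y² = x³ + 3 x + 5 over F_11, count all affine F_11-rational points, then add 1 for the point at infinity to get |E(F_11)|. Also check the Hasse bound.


Affine points = {(0, 4), (0, 7), (1, 3), (1, 8), (4, 2), (4, 9), (10, 1), (10, 10)}; affine count = 8; |E(F_11)| = 9.

Discriminant check: Δ ∝ 4a³ + 27b² = 4·3³ + 27·5² = 4·27 + 27·25 ≡ 2 (mod 11). Nonzero ⇒ E is nonsingular.
For each x ∈ F_11, compute rhs = x³ + 3·x + 5 mod 11, then count y ∈ F_11 with y² ≡ rhs.
  x = 0: rhs = 5, matching y values: 4, 7 (2 points).
  x = 1: rhs = 9, matching y values: 3, 8 (2 points).
  x = 2: rhs = 8, matching y values: none (0 points).
  x = 3: rhs = 8, matching y values: none (0 points).
  x = 4: rhs = 4, matching y values: 2, 9 (2 points).
  x = 5: rhs = 2, matching y values: none (0 points).
  x = 6: rhs = 8, matching y values: none (0 points).
  x = 7: rhs = 6, matching y values: none (0 points).
  x = 8: rhs = 2, matching y values: none (0 points).
  x = 9: rhs = 2, matching y values: none (0 points).
  x = 10: rhs = 1, matching y values: 1, 10 (2 points).
Total affine count: 8.
Full point count |E(F_11)| = 8 + 1 = 9.
Hasse bound: |9 − (11+1)| = |-3| = 3 ≤ 2√11 ≈ 6.6332 ✓.


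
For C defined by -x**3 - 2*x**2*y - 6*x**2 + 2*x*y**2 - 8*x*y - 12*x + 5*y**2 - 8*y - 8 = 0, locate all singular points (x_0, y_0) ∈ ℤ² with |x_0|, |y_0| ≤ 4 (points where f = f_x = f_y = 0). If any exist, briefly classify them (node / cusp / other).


Singular points: {(-2, 0)}; classification: cusp.

Compute partial derivatives:
  f_x = -3*x**2 - 4*x*y - 12*x + 2*y**2 - 8*y - 12.
  f_y = -2*x**2 + 4*x*y - 8*x + 10*y - 8.
Scan x_0 ∈ {−4, ..., 4}. For each x_0, f_y(x_0, y) is a polynomial in y; find its integer roots y ∈ {−4, ..., 4}, then test f_x and f at those candidates.
  x = -4: f_y(-4, y) = -6*y - 8; no integer root y with |y| ≤ 4.
  x = -3: f_y(-3, y) = -2*y - 2; vanishes at y ∈ {-1}. (-3, -1): f_x = -5 ≠ 0.
  x = -2: f_y(-2, y) = 2*y; vanishes at y ∈ {0}. (-2, 0): f_x = 0, f = 0 — SINGULAR.
  x = -1: f_y(-1, y) = 6*y - 2; no integer root y with |y| ≤ 4.
  x = 0: f_y(0, y) = 10*y - 8; no integer root y with |y| ≤ 4.
  x = 1: f_y(1, y) = 14*y - 18; no integer root y with |y| ≤ 4.
  x = 2: f_y(2, y) = 18*y - 32; no integer root y with |y| ≤ 4.
  x = 3: f_y(3, y) = 22*y - 50; no integer root y with |y| ≤ 4.
  x = 4: f_y(4, y) = 26*y - 72; no integer root y with |y| ≤ 4.
Only singular point on the grid: (-2, 0).
Classify: substitute x = -2 + u, y = 0 + v and expand: f = -u**3 - 2*u**2*v + 2*u*v**2 + v**2.
No constant or linear terms (consistent with a singular point). Quadratic part: v**2. Cubic part: -u**3 - 2*u**2*v + 2*u*v**2.
The quadratic part v**2 is a perfect square, so there is a single (double) tangent line v = 0, i.e. y = 0. Restricting the cubic part to that line (v = 0) leaves -u**3 ≠ 0, so f is not divisible by v and the branch is v² ≈ u**3 to lowest order — this is a cusp.
Classification: cusp.


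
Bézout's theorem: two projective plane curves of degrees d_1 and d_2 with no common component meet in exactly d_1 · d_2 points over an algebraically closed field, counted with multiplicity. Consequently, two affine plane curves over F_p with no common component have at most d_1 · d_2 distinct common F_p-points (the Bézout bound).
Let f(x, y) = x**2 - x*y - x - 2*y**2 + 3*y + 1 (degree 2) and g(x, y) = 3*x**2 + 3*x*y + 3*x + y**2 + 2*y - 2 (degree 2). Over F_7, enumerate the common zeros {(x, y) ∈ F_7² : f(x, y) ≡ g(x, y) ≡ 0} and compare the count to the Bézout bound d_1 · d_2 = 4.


Common zeros: ∅; count = 0; Bézout bound = 4.

deg(f) = 2, deg(g) = 2, so Bézout bound = 4.
Scan x ∈ F_7. For each x, list the y ∈ F_7 with f(x, y) ≡ 0 and those with g(x, y) ≡ 0 (mod 7); the common zeros in that column are the intersection.
  x = 0: f ≡ 0 at y ∈ ∅; g ≡ 0 at y ∈ ∅; common: ∅.
  x = 1: f ≡ 0 at y ∈ ∅; g ≡ 0 at y ∈ {3, 6}; common: ∅.
  x = 2: f ≡ 0 at y ∈ {5, 6}; g ≡ 0 at y ∈ {3}; common: ∅.
  x = 3: f ≡ 0 at y ∈ {0}; g ≡ 0 at y ∈ ∅; common: ∅.
  x = 4: f ≡ 0 at y ∈ {5}; g ≡ 0 at y ∈ ∅; common: ∅.
  x = 5: f ≡ 0 at y ∈ {0, 6}; g ≡ 0 at y ∈ {2}; common: ∅.
  x = 6: f ≡ 0 at y ∈ ∅; g ≡ 0 at y ∈ {2, 6}; common: ∅.
Collecting: common zeros = ∅, so the count is 0.
Comparison with the Bézout bound: 0 ≤ 4 = deg(f)·deg(g), as expected for curves with no common component (the affine F_7-count falls short of the bound because intersections may lie at infinity, over extension fields, or carry multiplicity).


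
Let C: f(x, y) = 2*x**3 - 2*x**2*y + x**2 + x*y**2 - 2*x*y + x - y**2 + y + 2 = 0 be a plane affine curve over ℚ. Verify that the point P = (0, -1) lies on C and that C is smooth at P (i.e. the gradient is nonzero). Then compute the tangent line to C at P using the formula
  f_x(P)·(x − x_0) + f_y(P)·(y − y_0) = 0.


Tangent line at P: 4*x + 3*y + 3 = 0.

Step 1: f(0, -1) = 0, so P lies on C.
Step 2: partial derivatives
  f_x(x, y) = 6*x**2 - 4*x*y + 2*x + y**2 - 2*y + 1, f_y(x, y) = -2*x**2 + 2*x*y - 2*x - 2*y + 1.
  f_x(P) = 4, f_y(P) = 3 (gradient nonzero, so P is smooth).
Step 3: tangent line at P: 4·(x − 0) + 3·(y − -1) = 0.
Expanding: 4*x + 3*y + 3 = 0.


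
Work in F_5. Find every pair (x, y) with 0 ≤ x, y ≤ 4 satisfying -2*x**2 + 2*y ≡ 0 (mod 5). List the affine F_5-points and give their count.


Affine F_5-points: {(0, 0), (1, 1), (2, 4), (3, 4), (4, 1)}; count = 5.

For each of the 25 pairs (x, y) ∈ F_5², evaluate f(x, y) mod 5. Record the zeros.
  x = 0: [0↦0, 1↦2, 2↦4, 3↦1, 4↦3]  zeros at y ∈ {0}
  x = 1: [0↦3, 1↦0, 2↦2, 3↦4, 4↦1]  zeros at y ∈ {1}
  x = 2: [0↦2, 1↦4, 2↦1, 3↦3, 4↦0]  zeros at y ∈ {4}
  x = 3: [0↦2, 1↦4, 2↦1, 3↦3, 4↦0]  zeros at y ∈ {4}
  x = 4: [0↦3, 1↦0, 2↦2, 3↦4, 4↦1]  zeros at y ∈ {1}
Collecting zeros: affine points = {(0, 0), (1, 1), (2, 4), (3, 4), (4, 1)}.
Total count |C(F_5)_aff| = 5.


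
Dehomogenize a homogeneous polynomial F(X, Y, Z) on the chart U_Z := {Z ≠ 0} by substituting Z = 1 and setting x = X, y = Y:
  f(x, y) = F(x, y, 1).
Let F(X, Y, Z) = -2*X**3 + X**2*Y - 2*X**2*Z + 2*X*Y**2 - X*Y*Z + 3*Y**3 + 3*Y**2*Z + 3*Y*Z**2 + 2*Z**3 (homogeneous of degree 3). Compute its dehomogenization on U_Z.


f(x, y) = -2*x**3 + x**2*y - 2*x**2 + 2*x*y**2 - x*y + 3*y**3 + 3*y**2 + 3*y + 2

On U_Z we set Z = 1. Each monomial c·X^i·Y^j·Z^k in F becomes c·x^i·y^j·1^k = c·x^i·y^j.
Substituting Z = 1: F(X, Y, 1) = -2*x**3 + x**2*y - 2*x**2 + 2*x*y**2 - x*y + 3*y**3 + 3*y**2 + 3*y + 2.
Note: deg(f) ≤ deg(F) = 3; strict inequality happens when F is divisible by Z (lost terms).


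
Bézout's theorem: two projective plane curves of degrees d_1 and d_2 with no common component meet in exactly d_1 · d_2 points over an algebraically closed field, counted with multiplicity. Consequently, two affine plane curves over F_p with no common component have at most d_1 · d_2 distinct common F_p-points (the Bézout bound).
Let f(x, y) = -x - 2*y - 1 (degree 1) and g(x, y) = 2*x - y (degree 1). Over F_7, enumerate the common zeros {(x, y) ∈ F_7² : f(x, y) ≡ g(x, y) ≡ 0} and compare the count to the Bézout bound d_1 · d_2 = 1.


Common zeros: {(4, 1)}; count = 1; Bézout bound = 1.

deg(f) = 1, deg(g) = 1, so Bézout bound = 1.
Scan x ∈ F_7. For each x, list the y ∈ F_7 with f(x, y) ≡ 0 and those with g(x, y) ≡ 0 (mod 7); the common zeros in that column are the intersection.
  x = 0: f ≡ 0 at y ∈ {3}; g ≡ 0 at y ∈ {0}; common: ∅.
  x = 1: f ≡ 0 at y ∈ {6}; g ≡ 0 at y ∈ {2}; common: ∅.
  x = 2: f ≡ 0 at y ∈ {2}; g ≡ 0 at y ∈ {4}; common: ∅.
  x = 3: f ≡ 0 at y ∈ {5}; g ≡ 0 at y ∈ {6}; common: ∅.
  x = 4: f ≡ 0 at y ∈ {1}; g ≡ 0 at y ∈ {1}; common: {1}.
  x = 5: f ≡ 0 at y ∈ {4}; g ≡ 0 at y ∈ {3}; common: ∅.
  x = 6: f ≡ 0 at y ∈ {0}; g ≡ 0 at y ∈ {5}; common: ∅.
Collecting: common zeros = {(4, 1)}, so the count is 1.
Comparison with the Bézout bound: 1 ≤ 1 = deg(f)·deg(g), as expected for curves with no common component (the bound is attained).


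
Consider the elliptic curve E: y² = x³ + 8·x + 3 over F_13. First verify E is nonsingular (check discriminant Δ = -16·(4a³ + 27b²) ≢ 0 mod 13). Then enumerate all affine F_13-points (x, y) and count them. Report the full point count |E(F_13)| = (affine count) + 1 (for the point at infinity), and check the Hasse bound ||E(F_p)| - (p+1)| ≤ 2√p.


Affine points = {(0, 4), (0, 9), (1, 5), (1, 8), (2, 1), (2, 12), (5, 5), (5, 8), (7, 5), (7, 8), (10, 2), (10, 11)}; affine count = 12; |E(F_13)| = 13.

Discriminant check: Δ ∝ 4a³ + 27b² = 4·8³ + 27·3² = 4·512 + 27·9 ≡ 3 (mod 13). Nonzero ⇒ E is nonsingular.
For each x ∈ F_13, compute rhs = x³ + 8·x + 3 mod 13, then count y ∈ F_13 with y² ≡ rhs.
  x = 0: rhs = 3, matching y values: 4, 9 (2 points).
  x = 1: rhs = 12, matching y values: 5, 8 (2 points).
  x = 2: rhs = 1, matching y values: 1, 12 (2 points).
  x = 3: rhs = 2, matching y values: none (0 points).
  x = 4: rhs = 8, matching y values: none (0 points).
  x = 5: rhs = 12, matching y values: 5, 8 (2 points).
  x = 6: rhs = 7, matching y values: none (0 points).
  x = 7: rhs = 12, matching y values: 5, 8 (2 points).
  x = 8: rhs = 7, matching y values: none (0 points).
  x = 9: rhs = 11, matching y values: none (0 points).
  x = 10: rhs = 4, matching y values: 2, 11 (2 points).
  x = 11: rhs = 5, matching y values: none (0 points).
  x = 12: rhs = 7, matching y values: none (0 points).
Total affine count: 12.
Full point count |E(F_13)| = 12 + 1 = 13.
Hasse bound: |13 − (13+1)| = |-1| = 1 ≤ 2√13 ≈ 7.2111 ✓.
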